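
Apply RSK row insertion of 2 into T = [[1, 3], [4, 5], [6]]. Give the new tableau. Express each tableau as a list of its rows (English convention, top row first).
[[1, 2], [3, 5], [4], [6]]

In row 1, 2 replaces 3 (the leftmost entry greater than 2); 3 is bumped to row 2. In row 2, 3 replaces 4 (the leftmost entry greater than 3); 4 is bumped to row 3. In row 3, 4 replaces 6 (the leftmost entry greater than 4); 6 is bumped to row 4. 6 starts a new row 4. The new tableau is [[1, 2], [3, 5], [4], [6]].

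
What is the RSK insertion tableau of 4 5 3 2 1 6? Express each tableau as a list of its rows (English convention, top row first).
P = [[1, 5, 6], [2], [3], [4]]

After inserting 4: P = [[4]].
After inserting 5: P = [[4, 5]].
After inserting 3: P = [[3, 5], [4]].
After inserting 2: P = [[2, 5], [3], [4]].
After inserting 1: P = [[1, 5], [2], [3], [4]].
After inserting 6: P = [[1, 5, 6], [2], [3], [4]].

So P = [[1, 5, 6], [2], [3], [4]].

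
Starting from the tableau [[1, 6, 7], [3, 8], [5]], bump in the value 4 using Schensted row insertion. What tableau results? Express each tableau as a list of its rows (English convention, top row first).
[[1, 4, 7], [3, 6], [5, 8]]

In row 1, 4 replaces 6 (the leftmost entry greater than 4); 6 is bumped to row 2. In row 2, 6 replaces 8 (the leftmost entry greater than 6); 8 is bumped to row 3. 8 is appended to row 3. The new tableau is [[1, 4, 7], [3, 6], [5, 8]].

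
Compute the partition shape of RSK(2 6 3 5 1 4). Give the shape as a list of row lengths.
[3, 2, 1]

Row-insert each entry into an empty tableau.

After inserting 2: P = [[2]].
After inserting 6: P = [[2, 6]].
After inserting 3: P = [[2, 3], [6]].
After inserting 5: P = [[2, 3, 5], [6]].
After inserting 1: P = [[1, 3, 5], [2], [6]].
After inserting 4: P = [[1, 3, 4], [2, 5], [6]].

The final insertion tableau P = [[1, 3, 4], [2, 5], [6]] has shape [3, 2, 1].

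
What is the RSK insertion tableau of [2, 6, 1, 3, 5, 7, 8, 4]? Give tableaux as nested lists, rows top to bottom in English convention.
P = [[1, 3, 4, 7, 8], [2, 5], [6]]

Insert 2: appended to row 1. P = [[2]].
Insert 6: appended to row 1. P = [[2, 6]].
Insert 1: 1 bumps 2 from row 1; 2 starts row 2. P = [[1, 6], [2]].
Insert 3: 3 bumps 6 from row 1; 6 appends to row 2. P = [[1, 3], [2, 6]].
Insert 5: appended to row 1. P = [[1, 3, 5], [2, 6]].
Insert 7: appended to row 1. P = [[1, 3, 5, 7], [2, 6]].
Insert 8: appended to row 1. P = [[1, 3, 5, 7, 8], [2, 6]].
Insert 4: 4 bumps 5 from row 1; 5 bumps 6 from row 2; 6 starts row 3. P = [[1, 3, 4, 7, 8], [2, 5], [6]].

So P = [[1, 3, 4, 7, 8], [2, 5], [6]].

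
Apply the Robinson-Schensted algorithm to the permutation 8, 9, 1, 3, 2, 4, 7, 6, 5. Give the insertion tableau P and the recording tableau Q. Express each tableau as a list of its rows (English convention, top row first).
P = [[1, 2, 4, 5], [3, 6], [7, 9], [8]], Q = [[1, 2, 6, 7], [3, 4], [5, 8], [9]]

Insert each entry of the permutation into P by Schensted row insertion, recording in Q the position of each new cell.

Insert 8: appended to row 1. P = [[8]].
Insert 9: appended to row 1. P = [[8, 9]].
Insert 1: 1 bumps 8 from row 1; 8 starts row 2. P = [[1, 9], [8]].
Insert 3: 3 bumps 9 from row 1; 9 appends to row 2. P = [[1, 3], [8, 9]].
Insert 2: 2 bumps 3 from row 1; 3 bumps 8 from row 2; 8 starts row 3. P = [[1, 2], [3, 9], [8]].
Insert 4: appended to row 1. P = [[1, 2, 4], [3, 9], [8]].
Insert 7: appended to row 1. P = [[1, 2, 4, 7], [3, 9], [8]].
Insert 6: 6 bumps 7 from row 1; 7 bumps 9 from row 2; 9 appends to row 3. P = [[1, 2, 4, 6], [3, 7], [8, 9]].
Insert 5: 5 bumps 6 from row 1; 6 bumps 7 from row 2; 7 bumps 8 from row 3; 8 starts row 4. P = [[1, 2, 4, 5], [3, 6], [7, 9], [8]].

So P = [[1, 2, 4, 5], [3, 6], [7, 9], [8]], Q = [[1, 2, 6, 7], [3, 4], [5, 8], [9]].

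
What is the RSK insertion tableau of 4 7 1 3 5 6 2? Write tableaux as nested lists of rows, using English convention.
P = [[1, 2, 5, 6], [3, 7], [4]]

Insert 4: appended to row 1. P = [[4]].
Insert 7: appended to row 1. P = [[4, 7]].
Insert 1: 1 bumps 4 from row 1; 4 starts row 2. P = [[1, 7], [4]].
Insert 3: 3 bumps 7 from row 1; 7 appends to row 2. P = [[1, 3], [4, 7]].
Insert 5: appended to row 1. P = [[1, 3, 5], [4, 7]].
Insert 6: appended to row 1. P = [[1, 3, 5, 6], [4, 7]].
Insert 2: 2 bumps 3 from row 1; 3 bumps 4 from row 2; 4 starts row 3. P = [[1, 2, 5, 6], [3, 7], [4]].

So P = [[1, 2, 5, 6], [3, 7], [4]].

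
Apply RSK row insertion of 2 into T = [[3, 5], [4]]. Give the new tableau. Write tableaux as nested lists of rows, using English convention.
[[2, 5], [3], [4]]

In row 1, 2 replaces 3 (the leftmost entry greater than 2); 3 is bumped to row 2. In row 2, 3 replaces 4 (the leftmost entry greater than 3); 4 is bumped to row 3. 4 starts a new row 3. The new tableau is [[2, 5], [3], [4]].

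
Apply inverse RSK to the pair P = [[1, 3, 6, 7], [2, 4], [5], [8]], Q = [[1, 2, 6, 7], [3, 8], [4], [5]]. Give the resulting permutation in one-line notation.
2 8 5 4 1 6 7 3

Reverse the RSK construction: for i from n down to 1, find the cell of Q containing i, remove the entry at that cell from P, and reverse-bump it up through P; the value ejected from row 1 is w(i).

Step i=8: Q has 8 at row 2, column 2; remove 4 from row 2 of P and reverse-bump: 4 enters row 1 and ejects 3. So w(8) = 3. P is now [[1, 4, 6, 7], [2], [5], [8]].
Step i=7: Q has 7 at row 1, column 4; remove that cell from P, ejecting 7. So w(7) = 7. P is now [[1, 4, 6], [2], [5], [8]].
Step i=6: Q has 6 at row 1, column 3; remove that cell from P, ejecting 6. So w(6) = 6. P is now [[1, 4], [2], [5], [8]].
Step i=5: Q has 5 at row 4, column 1; remove 8 from row 4 of P and reverse-bump: 8 enters row 3 and ejects 5; 5 enters row 2 and ejects 2; 2 enters row 1 and ejects 1. So w(5) = 1. P is now [[2, 4], [5], [8]].
Step i=4: Q has 4 at row 3, column 1; remove 8 from row 3 of P and reverse-bump: 8 enters row 2 and ejects 5; 5 enters row 1 and ejects 4. So w(4) = 4. P is now [[2, 5], [8]].
Step i=3: Q has 3 at row 2, column 1; remove 8 from row 2 of P and reverse-bump: 8 enters row 1 and ejects 5. So w(3) = 5. P is now [[2, 8]].
Step i=2: Q has 2 at row 1, column 2; remove that cell from P, ejecting 8. So w(2) = 8. P is now [[2]].
Step i=1: Q has 1 at row 1, column 1; remove that cell from P, ejecting 2. So w(1) = 2. P is now [].

So w = 2 8 5 4 1 6 7 3.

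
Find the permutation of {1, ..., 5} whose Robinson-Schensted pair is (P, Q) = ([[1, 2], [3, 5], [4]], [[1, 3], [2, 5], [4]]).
Reverse the RSK construction: for i from n down to 1, find the cell of Q containing i, remove the entry at that cell from P, and reverse-bump it up through P; the value ejected from row 1 is w(i).

Step i=5: Q has 5 at row 2, column 2; remove 5 from row 2 of P and reverse-bump: 5 enters row 1 and ejects 2. So w(5) = 2. P is now [[1, 5], [3], [4]].
Step i=4: Q has 4 at row 3, column 1; remove 4 from row 3 of P and reverse-bump: 4 enters row 2 and ejects 3; 3 enters row 1 and ejects 1. So w(4) = 1. P is now [[3, 5], [4]].
Step i=3: Q has 3 at row 1, column 2; remove that cell from P, ejecting 5. So w(3) = 5. P is now [[3], [4]].
Step i=2: Q has 2 at row 2, column 1; remove 4 from row 2 of P and reverse-bump: 4 enters row 1 and ejects 3. So w(2) = 3. P is now [[4]].
Step i=1: Q has 1 at row 1, column 1; remove that cell from P, ejecting 4. So w(1) = 4. P is now [].

So w = 4 3 5 1 2.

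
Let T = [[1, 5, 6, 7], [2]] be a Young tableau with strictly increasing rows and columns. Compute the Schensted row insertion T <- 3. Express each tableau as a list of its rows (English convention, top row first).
[[1, 3, 6, 7], [2, 5]]

In row 1, 3 replaces 5 (the leftmost entry greater than 3); 5 is bumped to row 2. 5 is appended to row 2. The new tableau is [[1, 3, 6, 7], [2, 5]].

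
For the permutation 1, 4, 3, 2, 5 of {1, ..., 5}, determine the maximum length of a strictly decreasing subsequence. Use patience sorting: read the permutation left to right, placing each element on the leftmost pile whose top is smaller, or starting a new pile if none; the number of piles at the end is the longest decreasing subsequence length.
1: new pile. tops = [1]
4: onto pile 1 (replacing 1). tops = [4]
3: new pile. tops = [4, 3]
2: new pile. tops = [4, 3, 2]
5: onto pile 1 (replacing 4). tops = [5, 3, 2]

3 piles, so the longest decreasing subsequence has length 3.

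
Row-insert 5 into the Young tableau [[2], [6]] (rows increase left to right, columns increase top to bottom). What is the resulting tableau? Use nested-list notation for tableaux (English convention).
[[2, 5], [6]]

5 is larger than every entry of row 1, so it is appended to row 1. The new tableau is [[2, 5], [6]].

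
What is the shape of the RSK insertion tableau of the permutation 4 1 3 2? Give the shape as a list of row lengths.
[2, 1, 1]

Row-insert each entry into an empty tableau.

After inserting 4: P = [[4]].
After inserting 1: P = [[1], [4]].
After inserting 3: P = [[1, 3], [4]].
After inserting 2: P = [[1, 2], [3], [4]].

The final insertion tableau P = [[1, 2], [3], [4]] has shape [2, 1, 1].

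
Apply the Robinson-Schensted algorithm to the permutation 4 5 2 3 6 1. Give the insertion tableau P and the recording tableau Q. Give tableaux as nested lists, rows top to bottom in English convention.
P = [[1, 3, 6], [2, 5], [4]], Q = [[1, 2, 5], [3, 4], [6]]

Insert each entry of the permutation into P by Schensted row insertion, recording in Q the position of each new cell.

Insert 4: appended to row 1. P = [[4]].
Insert 5: appended to row 1. P = [[4, 5]].
Insert 2: 2 bumps 4 from row 1; 4 starts row 2. P = [[2, 5], [4]].
Insert 3: 3 bumps 5 from row 1; 5 appends to row 2. P = [[2, 3], [4, 5]].
Insert 6: appended to row 1. P = [[2, 3, 6], [4, 5]].
Insert 1: 1 bumps 2 from row 1; 2 bumps 4 from row 2; 4 starts row 3. P = [[1, 3, 6], [2, 5], [4]].

So P = [[1, 3, 6], [2, 5], [4]], Q = [[1, 2, 5], [3, 4], [6]].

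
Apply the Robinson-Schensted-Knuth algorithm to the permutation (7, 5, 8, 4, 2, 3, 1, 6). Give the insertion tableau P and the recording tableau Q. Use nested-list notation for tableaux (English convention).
P = [[1, 3, 6], [2, 8], [4], [5], [7]], Q = [[1, 3, 8], [2, 6], [4], [5], [7]]

Insert each entry of the permutation into P by Schensted row insertion, recording in Q the position of each new cell.

Insert 7: appended to row 1. P = [[7]].
Insert 5: 5 bumps 7 from row 1; 7 starts row 2. P = [[5], [7]].
Insert 8: appended to row 1. P = [[5, 8], [7]].
Insert 4: 4 bumps 5 from row 1; 5 bumps 7 from row 2; 7 starts row 3. P = [[4, 8], [5], [7]].
Insert 2: 2 bumps 4 from row 1; 4 bumps 5 from row 2; 5 bumps 7 from row 3; 7 starts row 4. P = [[2, 8], [4], [5], [7]].
Insert 3: 3 bumps 8 from row 1; 8 appends to row 2. P = [[2, 3], [4, 8], [5], [7]].
Insert 1: 1 bumps 2 from row 1; 2 bumps 4 from row 2; 4 bumps 5 from row 3; 5 bumps 7 from row 4; 7 starts row 5. P = [[1, 3], [2, 8], [4], [5], [7]].
Insert 6: appended to row 1. P = [[1, 3, 6], [2, 8], [4], [5], [7]].

So P = [[1, 3, 6], [2, 8], [4], [5], [7]], Q = [[1, 3, 8], [2, 6], [4], [5], [7]].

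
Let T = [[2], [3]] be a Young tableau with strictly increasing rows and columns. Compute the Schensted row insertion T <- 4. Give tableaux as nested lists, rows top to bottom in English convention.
[[2, 4], [3]]

4 is larger than every entry of row 1, so it is appended to row 1. The new tableau is [[2, 4], [3]].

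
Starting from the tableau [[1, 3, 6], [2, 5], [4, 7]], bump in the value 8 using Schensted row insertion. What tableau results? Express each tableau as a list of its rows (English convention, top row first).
[[1, 3, 6, 8], [2, 5], [4, 7]]

8 is larger than every entry of row 1, so it is appended to row 1. The new tableau is [[1, 3, 6, 8], [2, 5], [4, 7]].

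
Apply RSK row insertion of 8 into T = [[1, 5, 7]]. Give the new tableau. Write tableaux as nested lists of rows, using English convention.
[[1, 5, 7, 8]]

8 is larger than every entry of row 1, so it is appended to row 1. The new tableau is [[1, 5, 7, 8]].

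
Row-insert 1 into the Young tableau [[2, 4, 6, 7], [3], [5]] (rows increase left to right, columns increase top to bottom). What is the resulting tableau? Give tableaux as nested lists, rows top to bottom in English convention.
[[1, 4, 6, 7], [2], [3], [5]]

In row 1, 1 replaces 2 (the leftmost entry greater than 1); 2 is bumped to row 2. In row 2, 2 replaces 3 (the leftmost entry greater than 2); 3 is bumped to row 3. In row 3, 3 replaces 5 (the leftmost entry greater than 3); 5 is bumped to row 4. 5 starts a new row 4. The new tableau is [[1, 4, 6, 7], [2], [3], [5]].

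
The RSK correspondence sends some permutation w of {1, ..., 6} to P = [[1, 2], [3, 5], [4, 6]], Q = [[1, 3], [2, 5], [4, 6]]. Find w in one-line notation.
4 3 6 1 5 2

Reverse the RSK construction: for i from n down to 1, find the cell of Q containing i, remove the entry at that cell from P, and reverse-bump it up through P; the value ejected from row 1 is w(i).

Step i=6: Q has 6 at row 3, column 2; remove 6 from row 3 of P and reverse-bump: 6 enters row 2 and ejects 5; 5 enters row 1 and ejects 2. So w(6) = 2. P is now [[1, 5], [3, 6], [4]].
Step i=5: Q has 5 at row 2, column 2; remove 6 from row 2 of P and reverse-bump: 6 enters row 1 and ejects 5. So w(5) = 5. P is now [[1, 6], [3], [4]].
Step i=4: Q has 4 at row 3, column 1; remove 4 from row 3 of P and reverse-bump: 4 enters row 2 and ejects 3; 3 enters row 1 and ejects 1. So w(4) = 1. P is now [[3, 6], [4]].
Step i=3: Q has 3 at row 1, column 2; remove that cell from P, ejecting 6. So w(3) = 6. P is now [[3], [4]].
Step i=2: Q has 2 at row 2, column 1; remove 4 from row 2 of P and reverse-bump: 4 enters row 1 and ejects 3. So w(2) = 3. P is now [[4]].
Step i=1: Q has 1 at row 1, column 1; remove that cell from P, ejecting 4. So w(1) = 4. P is now [].

So w = 4 3 6 1 5 2.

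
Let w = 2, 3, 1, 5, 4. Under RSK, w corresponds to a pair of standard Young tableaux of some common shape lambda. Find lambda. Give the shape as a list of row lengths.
[3, 2]

Row-insert each entry into an empty tableau.

After inserting 2: P = [[2]].
After inserting 3: P = [[2, 3]].
After inserting 1: P = [[1, 3], [2]].
After inserting 5: P = [[1, 3, 5], [2]].
After inserting 4: P = [[1, 3, 4], [2, 5]].

The final insertion tableau P = [[1, 3, 4], [2, 5]] has shape [3, 2].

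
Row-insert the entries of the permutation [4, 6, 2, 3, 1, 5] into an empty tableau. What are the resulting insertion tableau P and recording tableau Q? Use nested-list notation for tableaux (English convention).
Insert each entry of the permutation into P by Schensted row insertion, recording in Q the position of each new cell.

Insert 4: appended to row 1. P = [[4]].
Insert 6: appended to row 1. P = [[4, 6]].
Insert 2: 2 bumps 4 from row 1; 4 starts row 2. P = [[2, 6], [4]].
Insert 3: 3 bumps 6 from row 1; 6 appends to row 2. P = [[2, 3], [4, 6]].
Insert 1: 1 bumps 2 from row 1; 2 bumps 4 from row 2; 4 starts row 3. P = [[1, 3], [2, 6], [4]].
Insert 5: appended to row 1. P = [[1, 3, 5], [2, 6], [4]].

So P = [[1, 3, 5], [2, 6], [4]], Q = [[1, 2, 6], [3, 4], [5]].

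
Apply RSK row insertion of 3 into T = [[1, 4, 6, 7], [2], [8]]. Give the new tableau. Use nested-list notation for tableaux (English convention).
[[1, 3, 6, 7], [2, 4], [8]]

In row 1, 3 replaces 4 (the leftmost entry greater than 3); 4 is bumped to row 2. 4 is appended to row 2. The new tableau is [[1, 3, 6, 7], [2, 4], [8]].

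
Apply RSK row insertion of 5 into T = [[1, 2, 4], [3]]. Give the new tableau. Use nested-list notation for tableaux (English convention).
[[1, 2, 4, 5], [3]]

5 is larger than every entry of row 1, so it is appended to row 1. The new tableau is [[1, 2, 4, 5], [3]].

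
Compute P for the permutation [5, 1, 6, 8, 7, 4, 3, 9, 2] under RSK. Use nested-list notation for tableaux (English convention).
Insert 5: appended to row 1. P = [[5]].
Insert 1: 1 bumps 5 from row 1; 5 starts row 2. P = [[1], [5]].
Insert 6: appended to row 1. P = [[1, 6], [5]].
Insert 8: appended to row 1. P = [[1, 6, 8], [5]].
Insert 7: 7 bumps 8 from row 1; 8 appends to row 2. P = [[1, 6, 7], [5, 8]].
Insert 4: 4 bumps 6 from row 1; 6 bumps 8 from row 2; 8 starts row 3. P = [[1, 4, 7], [5, 6], [8]].
Insert 3: 3 bumps 4 from row 1; 4 bumps 5 from row 2; 5 bumps 8 from row 3; 8 starts row 4. P = [[1, 3, 7], [4, 6], [5], [8]].
Insert 9: appended to row 1. P = [[1, 3, 7, 9], [4, 6], [5], [8]].
Insert 2: 2 bumps 3 from row 1; 3 bumps 4 from row 2; 4 bumps 5 from row 3; 5 bumps 8 from row 4; 8 starts row 5. P = [[1, 2, 7, 9], [3, 6], [4], [5], [8]].

So P = [[1, 2, 7, 9], [3, 6], [4], [5], [8]].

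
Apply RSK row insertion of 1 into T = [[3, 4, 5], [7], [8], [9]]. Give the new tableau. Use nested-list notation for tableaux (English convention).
In row 1, 1 replaces 3 (the leftmost entry greater than 1); 3 is bumped to row 2. In row 2, 3 replaces 7 (the leftmost entry greater than 3); 7 is bumped to row 3. In row 3, 7 replaces 8 (the leftmost entry greater than 7); 8 is bumped to row 4. In row 4, 8 replaces 9 (the leftmost entry greater than 8); 9 is bumped to row 5. 9 starts a new row 5. The new tableau is [[1, 4, 5], [3], [7], [8], [9]].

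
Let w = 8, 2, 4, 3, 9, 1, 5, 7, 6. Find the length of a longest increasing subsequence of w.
4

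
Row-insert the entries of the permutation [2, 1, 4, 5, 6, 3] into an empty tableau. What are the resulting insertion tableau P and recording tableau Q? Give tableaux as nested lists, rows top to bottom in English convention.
P = [[1, 3, 5, 6], [2, 4]], Q = [[1, 3, 4, 5], [2, 6]]

Insert each entry of the permutation into P by Schensted row insertion, recording in Q the position of each new cell.

Insert 2: appended to row 1. P = [[2]].
Insert 1: 1 bumps 2 from row 1; 2 starts row 2. P = [[1], [2]].
Insert 4: appended to row 1. P = [[1, 4], [2]].
Insert 5: appended to row 1. P = [[1, 4, 5], [2]].
Insert 6: appended to row 1. P = [[1, 4, 5, 6], [2]].
Insert 3: 3 bumps 4 from row 1; 4 appends to row 2. P = [[1, 3, 5, 6], [2, 4]].

So P = [[1, 3, 5, 6], [2, 4]], Q = [[1, 3, 4, 5], [2, 6]].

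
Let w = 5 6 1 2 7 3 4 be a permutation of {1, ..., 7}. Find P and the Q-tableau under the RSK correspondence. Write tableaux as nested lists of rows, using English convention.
Insert each entry of the permutation into P by Schensted row insertion, recording in Q the position of each new cell.

Insert 5: appended to row 1. P = [[5]].
Insert 6: appended to row 1. P = [[5, 6]].
Insert 1: 1 bumps 5 from row 1; 5 starts row 2. P = [[1, 6], [5]].
Insert 2: 2 bumps 6 from row 1; 6 appends to row 2. P = [[1, 2], [5, 6]].
Insert 7: appended to row 1. P = [[1, 2, 7], [5, 6]].
Insert 3: 3 bumps 7 from row 1; 7 appends to row 2. P = [[1, 2, 3], [5, 6, 7]].
Insert 4: appended to row 1. P = [[1, 2, 3, 4], [5, 6, 7]].

So P = [[1, 2, 3, 4], [5, 6, 7]], Q = [[1, 2, 5, 7], [3, 4, 6]].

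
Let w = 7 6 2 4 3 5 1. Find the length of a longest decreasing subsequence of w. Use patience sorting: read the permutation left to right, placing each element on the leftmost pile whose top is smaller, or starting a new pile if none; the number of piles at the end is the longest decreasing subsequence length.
5

7: new pile. tops = [7]
6: new pile. tops = [7, 6]
2: new pile. tops = [7, 6, 2]
4: onto pile 3 (replacing 2). tops = [7, 6, 4]
3: new pile. tops = [7, 6, 4, 3]
5: onto pile 3 (replacing 4). tops = [7, 6, 5, 3]
1: new pile. tops = [7, 6, 5, 3, 1]

5 piles, so the longest decreasing subsequence has length 5.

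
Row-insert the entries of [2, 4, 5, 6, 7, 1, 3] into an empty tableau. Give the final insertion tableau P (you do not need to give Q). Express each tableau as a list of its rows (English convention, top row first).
P = [[1, 3, 5, 6, 7], [2, 4]]

Insert 2: appended to row 1. P = [[2]].
Insert 4: appended to row 1. P = [[2, 4]].
Insert 5: appended to row 1. P = [[2, 4, 5]].
Insert 6: appended to row 1. P = [[2, 4, 5, 6]].
Insert 7: appended to row 1. P = [[2, 4, 5, 6, 7]].
Insert 1: 1 bumps 2 from row 1; 2 starts row 2. P = [[1, 4, 5, 6, 7], [2]].
Insert 3: 3 bumps 4 from row 1; 4 appends to row 2. P = [[1, 3, 5, 6, 7], [2, 4]].

So P = [[1, 3, 5, 6, 7], [2, 4]].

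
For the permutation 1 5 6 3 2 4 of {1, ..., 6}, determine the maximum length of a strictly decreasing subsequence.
3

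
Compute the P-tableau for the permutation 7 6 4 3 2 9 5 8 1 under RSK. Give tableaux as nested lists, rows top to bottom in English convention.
Insert 7: appended to row 1. P = [[7]].
Insert 6: 6 bumps 7 from row 1; 7 starts row 2. P = [[6], [7]].
Insert 4: 4 bumps 6 from row 1; 6 bumps 7 from row 2; 7 starts row 3. P = [[4], [6], [7]].
Insert 3: 3 bumps 4 from row 1; 4 bumps 6 from row 2; 6 bumps 7 from row 3; 7 starts row 4. P = [[3], [4], [6], [7]].
Insert 2: 2 bumps 3 from row 1; 3 bumps 4 from row 2; 4 bumps 6 from row 3; 6 bumps 7 from row 4; 7 starts row 5. P = [[2], [3], [4], [6], [7]].
Insert 9: appended to row 1. P = [[2, 9], [3], [4], [6], [7]].
Insert 5: 5 bumps 9 from row 1; 9 appends to row 2. P = [[2, 5], [3, 9], [4], [6], [7]].
Insert 8: appended to row 1. P = [[2, 5, 8], [3, 9], [4], [6], [7]].
Insert 1: 1 bumps 2 from row 1; 2 bumps 3 from row 2; 3 bumps 4 from row 3; 4 bumps 6 from row 4; 6 bumps 7 from row 5; 7 starts row 6. P = [[1, 5, 8], [2, 9], [3], [4], [6], [7]].

So P = [[1, 5, 8], [2, 9], [3], [4], [6], [7]].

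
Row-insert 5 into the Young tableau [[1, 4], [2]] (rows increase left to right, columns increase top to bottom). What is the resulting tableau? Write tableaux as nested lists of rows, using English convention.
5 is larger than every entry of row 1, so it is appended to row 1. The new tableau is [[1, 4, 5], [2]].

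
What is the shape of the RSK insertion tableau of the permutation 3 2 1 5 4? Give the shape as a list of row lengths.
[2, 2, 1]

Row-insert each entry into an empty tableau.

After inserting 3: P = [[3]].
After inserting 2: P = [[2], [3]].
After inserting 1: P = [[1], [2], [3]].
After inserting 5: P = [[1, 5], [2], [3]].
After inserting 4: P = [[1, 4], [2, 5], [3]].

The final insertion tableau P = [[1, 4], [2, 5], [3]] has shape [2, 2, 1].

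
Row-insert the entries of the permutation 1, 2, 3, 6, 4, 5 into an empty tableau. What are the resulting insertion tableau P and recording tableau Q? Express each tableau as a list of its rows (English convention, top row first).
P = [[1, 2, 3, 4, 5], [6]], Q = [[1, 2, 3, 4, 6], [5]]

Insert each entry of the permutation into P by Schensted row insertion, recording in Q the position of each new cell.

Insert 1: appended to row 1. P = [[1]], Q = [[1]].
Insert 2: appended to row 1. P = [[1, 2]], Q = [[1, 2]].
Insert 3: appended to row 1. P = [[1, 2, 3]], Q = [[1, 2, 3]].
Insert 6: appended to row 1. P = [[1, 2, 3, 6]], Q = [[1, 2, 3, 4]].
Insert 4: 4 bumps 6 from row 1; 6 starts row 2. P = [[1, 2, 3, 4], [6]], Q = [[1, 2, 3, 4], [5]].
Insert 5: appended to row 1. P = [[1, 2, 3, 4, 5], [6]], Q = [[1, 2, 3, 4, 6], [5]].

So P = [[1, 2, 3, 4, 5], [6]], Q = [[1, 2, 3, 4, 6], [5]].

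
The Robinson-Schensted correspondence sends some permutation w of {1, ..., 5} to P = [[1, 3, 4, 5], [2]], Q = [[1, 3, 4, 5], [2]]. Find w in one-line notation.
Reverse RSK: for i = n, n-1, ..., 1, locate i in Q, remove the corresponding corner cell from P, and reverse-bump its entry up through P; the value ejected from row 1 is w(i).

So w = 2 1 3 4 5.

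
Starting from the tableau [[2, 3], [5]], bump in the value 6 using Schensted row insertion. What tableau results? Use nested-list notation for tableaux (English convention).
[[2, 3, 6], [5]]

6 is larger than every entry of row 1, so it is appended to row 1. The new tableau is [[2, 3, 6], [5]].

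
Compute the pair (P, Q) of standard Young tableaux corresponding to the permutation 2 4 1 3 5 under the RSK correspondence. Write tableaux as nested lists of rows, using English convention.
Insert each entry of the permutation into P by Schensted row insertion, recording in Q the position of each new cell.

After inserting 2: P = [[2]].
After inserting 4: P = [[2, 4]].
After inserting 1: P = [[1, 4], [2]].
After inserting 3: P = [[1, 3], [2, 4]].
After inserting 5: P = [[1, 3, 5], [2, 4]].

So P = [[1, 3, 5], [2, 4]], Q = [[1, 2, 5], [3, 4]].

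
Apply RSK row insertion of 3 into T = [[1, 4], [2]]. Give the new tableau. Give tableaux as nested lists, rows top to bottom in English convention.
In row 1, 3 replaces 4 (the leftmost entry greater than 3); 4 is bumped to row 2. 4 is appended to row 2. The new tableau is [[1, 3], [2, 4]].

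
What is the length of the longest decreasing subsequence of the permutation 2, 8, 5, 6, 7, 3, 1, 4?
4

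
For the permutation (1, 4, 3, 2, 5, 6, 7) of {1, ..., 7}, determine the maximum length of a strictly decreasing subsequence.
3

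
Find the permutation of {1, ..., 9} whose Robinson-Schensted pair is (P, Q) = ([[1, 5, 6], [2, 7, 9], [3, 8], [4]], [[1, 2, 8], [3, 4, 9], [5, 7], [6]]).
Reverse the RSK construction: for i from n down to 1, find the cell of Q containing i, remove the entry at that cell from P, and reverse-bump it up through P; the value ejected from row 1 is w(i).

Step i=9: Q has 9 at row 2, column 3; remove 9 from row 2 of P and reverse-bump: 9 enters row 1 and ejects 6. So w(9) = 6. P is now [[1, 5, 9], [2, 7], [3, 8], [4]].
Step i=8: Q has 8 at row 1, column 3; remove that cell from P, ejecting 9. So w(8) = 9. P is now [[1, 5], [2, 7], [3, 8], [4]].
Step i=7: Q has 7 at row 3, column 2; remove 8 from row 3 of P and reverse-bump: 8 enters row 2 and ejects 7; 7 enters row 1 and ejects 5. So w(7) = 5. P is now [[1, 7], [2, 8], [3], [4]].
Step i=6: Q has 6 at row 4, column 1; remove 4 from row 4 of P and reverse-bump: 4 enters row 3 and ejects 3; 3 enters row 2 and ejects 2; 2 enters row 1 and ejects 1. So w(6) = 1. P is now [[2, 7], [3, 8], [4]].
Step i=5: Q has 5 at row 3, column 1; remove 4 from row 3 of P and reverse-bump: 4 enters row 2 and ejects 3; 3 enters row 1 and ejects 2. So w(5) = 2. P is now [[3, 7], [4, 8]].
Step i=4: Q has 4 at row 2, column 2; remove 8 from row 2 of P and reverse-bump: 8 enters row 1 and ejects 7. So w(4) = 7. P is now [[3, 8], [4]].
Step i=3: Q has 3 at row 2, column 1; remove 4 from row 2 of P and reverse-bump: 4 enters row 1 and ejects 3. So w(3) = 3. P is now [[4, 8]].
Step i=2: Q has 2 at row 1, column 2; remove that cell from P, ejecting 8. So w(2) = 8. P is now [[4]].
Step i=1: Q has 1 at row 1, column 1; remove that cell from P, ejecting 4. So w(1) = 4. P is now [].

So w = 4 8 3 7 2 1 5 9 6.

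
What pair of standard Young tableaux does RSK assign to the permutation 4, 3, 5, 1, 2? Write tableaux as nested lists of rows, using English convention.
P = [[1, 2], [3, 5], [4]], Q = [[1, 3], [2, 5], [4]]

Insert each entry of the permutation into P by Schensted row insertion, recording in Q the position of each new cell.

Insert 4: appended to row 1. P = [[4]].
Insert 3: 3 bumps 4 from row 1; 4 starts row 2. P = [[3], [4]].
Insert 5: appended to row 1. P = [[3, 5], [4]].
Insert 1: 1 bumps 3 from row 1; 3 bumps 4 from row 2; 4 starts row 3. P = [[1, 5], [3], [4]].
Insert 2: 2 bumps 5 from row 1; 5 appends to row 2. P = [[1, 2], [3, 5], [4]].

So P = [[1, 2], [3, 5], [4]], Q = [[1, 3], [2, 5], [4]].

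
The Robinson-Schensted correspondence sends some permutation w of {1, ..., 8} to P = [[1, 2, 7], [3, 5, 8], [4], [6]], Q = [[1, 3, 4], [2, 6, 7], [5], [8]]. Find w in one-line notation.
Reverse the RSK construction: for i from n down to 1, find the cell of Q containing i, remove the entry at that cell from P, and reverse-bump it up through P; the value ejected from row 1 is w(i).

Step i=8: Q has 8 at row 4, column 1; remove 6 from row 4 of P and reverse-bump: 6 enters row 3 and ejects 4; 4 enters row 2 and ejects 3; 3 enters row 1 and ejects 2. So w(8) = 2. P is now [[1, 3, 7], [4, 5, 8], [6]].
Step i=7: Q has 7 at row 2, column 3; remove 8 from row 2 of P and reverse-bump: 8 enters row 1 and ejects 7. So w(7) = 7. P is now [[1, 3, 8], [4, 5], [6]].
Step i=6: Q has 6 at row 2, column 2; remove 5 from row 2 of P and reverse-bump: 5 enters row 1 and ejects 3. So w(6) = 3. P is now [[1, 5, 8], [4], [6]].
Step i=5: Q has 5 at row 3, column 1; remove 6 from row 3 of P and reverse-bump: 6 enters row 2 and ejects 4; 4 enters row 1 and ejects 1. So w(5) = 1. P is now [[4, 5, 8], [6]].
Step i=4: Q has 4 at row 1, column 3; remove that cell from P, ejecting 8. So w(4) = 8. P is now [[4, 5], [6]].
Step i=3: Q has 3 at row 1, column 2; remove that cell from P, ejecting 5. So w(3) = 5. P is now [[4], [6]].
Step i=2: Q has 2 at row 2, column 1; remove 6 from row 2 of P and reverse-bump: 6 enters row 1 and ejects 4. So w(2) = 4. P is now [[6]].
Step i=1: Q has 1 at row 1, column 1; remove that cell from P, ejecting 6. So w(1) = 6. P is now [].

So w = 6 4 5 8 1 3 7 2.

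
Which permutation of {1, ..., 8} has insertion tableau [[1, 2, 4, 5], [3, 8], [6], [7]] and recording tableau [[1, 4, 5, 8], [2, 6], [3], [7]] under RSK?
7 6 1 3 8 4 2 5

Reverse the RSK construction: for i from n down to 1, find the cell of Q containing i, remove the entry at that cell from P, and reverse-bump it up through P; the value ejected from row 1 is w(i).

Step i=8: Q has 8 at row 1, column 4; remove that cell from P, ejecting 5. So w(8) = 5. P is now [[1, 2, 4], [3, 8], [6], [7]].
Step i=7: Q has 7 at row 4, column 1; remove 7 from row 4 of P and reverse-bump: 7 enters row 3 and ejects 6; 6 enters row 2 and ejects 3; 3 enters row 1 and ejects 2. So w(7) = 2. P is now [[1, 3, 4], [6, 8], [7]].
Step i=6: Q has 6 at row 2, column 2; remove 8 from row 2 of P and reverse-bump: 8 enters row 1 and ejects 4. So w(6) = 4. P is now [[1, 3, 8], [6], [7]].
Step i=5: Q has 5 at row 1, column 3; remove that cell from P, ejecting 8. So w(5) = 8. P is now [[1, 3], [6], [7]].
Step i=4: Q has 4 at row 1, column 2; remove that cell from P, ejecting 3. So w(4) = 3. P is now [[1], [6], [7]].
Step i=3: Q has 3 at row 3, column 1; remove 7 from row 3 of P and reverse-bump: 7 enters row 2 and ejects 6; 6 enters row 1 and ejects 1. So w(3) = 1. P is now [[6], [7]].
Step i=2: Q has 2 at row 2, column 1; remove 7 from row 2 of P and reverse-bump: 7 enters row 1 and ejects 6. So w(2) = 6. P is now [[7]].
Step i=1: Q has 1 at row 1, column 1; remove that cell from P, ejecting 7. So w(1) = 7. P is now [].

So w = 7 6 1 3 8 4 2 5.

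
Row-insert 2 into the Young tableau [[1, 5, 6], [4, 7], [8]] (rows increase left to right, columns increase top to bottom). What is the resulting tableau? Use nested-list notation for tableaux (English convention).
In row 1, 2 replaces 5 (the leftmost entry greater than 2); 5 is bumped to row 2. In row 2, 5 replaces 7 (the leftmost entry greater than 5); 7 is bumped to row 3. In row 3, 7 replaces 8 (the leftmost entry greater than 7); 8 is bumped to row 4. 8 starts a new row 4. The new tableau is [[1, 2, 6], [4, 5], [7], [8]].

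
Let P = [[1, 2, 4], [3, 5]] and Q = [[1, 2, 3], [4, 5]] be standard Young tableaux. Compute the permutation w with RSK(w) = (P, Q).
1 3 5 2 4

Reverse the RSK construction: for i from n down to 1, find the cell of Q containing i, remove the entry at that cell from P, and reverse-bump it up through P; the value ejected from row 1 is w(i).

Step i=5: Q has 5 at row 2, column 2; remove 5 from row 2 of P and reverse-bump: 5 enters row 1 and ejects 4. So w(5) = 4. P is now [[1, 2, 5], [3]].
Step i=4: Q has 4 at row 2, column 1; remove 3 from row 2 of P and reverse-bump: 3 enters row 1 and ejects 2. So w(4) = 2. P is now [[1, 3, 5]].
Step i=3: Q has 3 at row 1, column 3; remove that cell from P, ejecting 5. So w(3) = 5. P is now [[1, 3]].
Step i=2: Q has 2 at row 1, column 2; remove that cell from P, ejecting 3. So w(2) = 3. P is now [[1]].
Step i=1: Q has 1 at row 1, column 1; remove that cell from P, ejecting 1. So w(1) = 1. P is now [].

So w = 1 3 5 2 4.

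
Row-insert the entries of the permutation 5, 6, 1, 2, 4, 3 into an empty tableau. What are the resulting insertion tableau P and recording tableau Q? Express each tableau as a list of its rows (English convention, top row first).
Insert each entry of the permutation into P by Schensted row insertion, recording in Q the position of each new cell.

Insert 5: appended to row 1. P = [[5]], Q = [[1]].
Insert 6: appended to row 1. P = [[5, 6]], Q = [[1, 2]].
Insert 1: 1 bumps 5 from row 1; 5 starts row 2. P = [[1, 6], [5]], Q = [[1, 2], [3]].
Insert 2: 2 bumps 6 from row 1; 6 appends to row 2. P = [[1, 2], [5, 6]], Q = [[1, 2], [3, 4]].
Insert 4: appended to row 1. P = [[1, 2, 4], [5, 6]], Q = [[1, 2, 5], [3, 4]].
Insert 3: 3 bumps 4 from row 1; 4 bumps 5 from row 2; 5 starts row 3. P = [[1, 2, 3], [4, 6], [5]], Q = [[1, 2, 5], [3, 4], [6]].

So P = [[1, 2, 3], [4, 6], [5]], Q = [[1, 2, 5], [3, 4], [6]].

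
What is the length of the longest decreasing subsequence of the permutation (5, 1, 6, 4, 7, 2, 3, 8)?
3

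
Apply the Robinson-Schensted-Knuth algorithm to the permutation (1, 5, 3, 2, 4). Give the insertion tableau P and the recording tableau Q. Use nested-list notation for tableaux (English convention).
Insert each entry of the permutation into P by Schensted row insertion, recording in Q the position of each new cell.

Insert 1: appended to row 1. P = [[1]], Q = [[1]].
Insert 5: appended to row 1. P = [[1, 5]], Q = [[1, 2]].
Insert 3: 3 bumps 5 from row 1; 5 starts row 2. P = [[1, 3], [5]], Q = [[1, 2], [3]].
Insert 2: 2 bumps 3 from row 1; 3 bumps 5 from row 2; 5 starts row 3. P = [[1, 2], [3], [5]], Q = [[1, 2], [3], [4]].
Insert 4: appended to row 1. P = [[1, 2, 4], [3], [5]], Q = [[1, 2, 5], [3], [4]].

So P = [[1, 2, 4], [3], [5]], Q = [[1, 2, 5], [3], [4]].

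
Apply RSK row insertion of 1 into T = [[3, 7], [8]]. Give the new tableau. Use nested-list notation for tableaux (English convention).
In row 1, 1 replaces 3 (the leftmost entry greater than 1); 3 is bumped to row 2. In row 2, 3 replaces 8 (the leftmost entry greater than 3); 8 is bumped to row 3. 8 starts a new row 3. The new tableau is [[1, 7], [3], [8]].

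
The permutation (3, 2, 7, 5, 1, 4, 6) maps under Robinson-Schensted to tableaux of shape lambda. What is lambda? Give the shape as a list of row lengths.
[3, 2, 2]

Row-insert each entry into an empty tableau.

After inserting 3: P = [[3]].
After inserting 2: P = [[2], [3]].
After inserting 7: P = [[2, 7], [3]].
After inserting 5: P = [[2, 5], [3, 7]].
After inserting 1: P = [[1, 5], [2, 7], [3]].
After inserting 4: P = [[1, 4], [2, 5], [3, 7]].
After inserting 6: P = [[1, 4, 6], [2, 5], [3, 7]].

The final insertion tableau P = [[1, 4, 6], [2, 5], [3, 7]] has shape [3, 2, 2].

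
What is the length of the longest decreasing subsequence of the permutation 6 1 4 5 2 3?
3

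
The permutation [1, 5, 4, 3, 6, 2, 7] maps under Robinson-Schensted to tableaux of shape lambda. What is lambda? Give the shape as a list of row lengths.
[4, 1, 1, 1]

Row-insert each entry into an empty tableau.

After inserting 1: P = [[1]].
After inserting 5: P = [[1, 5]].
After inserting 4: P = [[1, 4], [5]].
After inserting 3: P = [[1, 3], [4], [5]].
After inserting 6: P = [[1, 3, 6], [4], [5]].
After inserting 2: P = [[1, 2, 6], [3], [4], [5]].
After inserting 7: P = [[1, 2, 6, 7], [3], [4], [5]].

The final insertion tableau P = [[1, 2, 6, 7], [3], [4], [5]] has shape [4, 1, 1, 1].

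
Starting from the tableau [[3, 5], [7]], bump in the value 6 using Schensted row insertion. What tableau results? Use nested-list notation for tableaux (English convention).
[[3, 5, 6], [7]]

6 is larger than every entry of row 1, so it is appended to row 1. The new tableau is [[3, 5, 6], [7]].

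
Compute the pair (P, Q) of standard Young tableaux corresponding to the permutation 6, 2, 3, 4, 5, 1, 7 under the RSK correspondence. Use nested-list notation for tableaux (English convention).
Insert each entry of the permutation into P by Schensted row insertion, recording in Q the position of each new cell.

Insert 6: appended to row 1. P = [[6]].
Insert 2: 2 bumps 6 from row 1; 6 starts row 2. P = [[2], [6]].
Insert 3: appended to row 1. P = [[2, 3], [6]].
Insert 4: appended to row 1. P = [[2, 3, 4], [6]].
Insert 5: appended to row 1. P = [[2, 3, 4, 5], [6]].
Insert 1: 1 bumps 2 from row 1; 2 bumps 6 from row 2; 6 starts row 3. P = [[1, 3, 4, 5], [2], [6]].
Insert 7: appended to row 1. P = [[1, 3, 4, 5, 7], [2], [6]].

So P = [[1, 3, 4, 5, 7], [2], [6]], Q = [[1, 3, 4, 5, 7], [2], [6]].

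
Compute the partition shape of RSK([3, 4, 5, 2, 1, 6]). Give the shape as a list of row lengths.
[4, 1, 1]

Row-insert each entry into an empty tableau.

After inserting 3: P = [[3]].
After inserting 4: P = [[3, 4]].
After inserting 5: P = [[3, 4, 5]].
After inserting 2: P = [[2, 4, 5], [3]].
After inserting 1: P = [[1, 4, 5], [2], [3]].
After inserting 6: P = [[1, 4, 5, 6], [2], [3]].

The final insertion tableau P = [[1, 4, 5, 6], [2], [3]] has shape [4, 1, 1].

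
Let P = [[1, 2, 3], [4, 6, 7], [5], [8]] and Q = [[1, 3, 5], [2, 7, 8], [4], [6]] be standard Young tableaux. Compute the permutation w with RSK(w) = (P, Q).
8 5 6 4 7 1 2 3

Reverse RSK: for i = n, n-1, ..., 1, locate i in Q, remove the corresponding corner cell from P, and reverse-bump its entry up through P; the value ejected from row 1 is w(i).

So w = 8 5 6 4 7 1 2 3.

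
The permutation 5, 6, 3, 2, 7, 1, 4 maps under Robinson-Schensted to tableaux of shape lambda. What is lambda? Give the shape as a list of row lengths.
Row-insert each entry into an empty tableau.

After inserting 5: P = [[5]].
After inserting 6: P = [[5, 6]].
After inserting 3: P = [[3, 6], [5]].
After inserting 2: P = [[2, 6], [3], [5]].
After inserting 7: P = [[2, 6, 7], [3], [5]].
After inserting 1: P = [[1, 6, 7], [2], [3], [5]].
After inserting 4: P = [[1, 4, 7], [2, 6], [3], [5]].

The final insertion tableau P = [[1, 4, 7], [2, 6], [3], [5]] has shape [3, 2, 1, 1].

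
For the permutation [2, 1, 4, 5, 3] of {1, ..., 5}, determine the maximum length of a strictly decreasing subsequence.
2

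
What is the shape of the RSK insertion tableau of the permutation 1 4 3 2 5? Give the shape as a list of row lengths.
[3, 1, 1]

Row-insert each entry into an empty tableau.

After inserting 1: P = [[1]].
After inserting 4: P = [[1, 4]].
After inserting 3: P = [[1, 3], [4]].
After inserting 2: P = [[1, 2], [3], [4]].
After inserting 5: P = [[1, 2, 5], [3], [4]].

The final insertion tableau P = [[1, 2, 5], [3], [4]] has shape [3, 1, 1].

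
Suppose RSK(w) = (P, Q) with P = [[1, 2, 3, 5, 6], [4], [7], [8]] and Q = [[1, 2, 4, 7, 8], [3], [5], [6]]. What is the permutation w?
1 8 2 7 4 3 5 6

Reverse the RSK construction: for i from n down to 1, find the cell of Q containing i, remove the entry at that cell from P, and reverse-bump it up through P; the value ejected from row 1 is w(i).

Step i=8: Q has 8 at row 1, column 5; remove that cell from P, ejecting 6. So w(8) = 6. P is now [[1, 2, 3, 5], [4], [7], [8]].
Step i=7: Q has 7 at row 1, column 4; remove that cell from P, ejecting 5. So w(7) = 5. P is now [[1, 2, 3], [4], [7], [8]].
Step i=6: Q has 6 at row 4, column 1; remove 8 from row 4 of P and reverse-bump: 8 enters row 3 and ejects 7; 7 enters row 2 and ejects 4; 4 enters row 1 and ejects 3. So w(6) = 3. P is now [[1, 2, 4], [7], [8]].
Step i=5: Q has 5 at row 3, column 1; remove 8 from row 3 of P and reverse-bump: 8 enters row 2 and ejects 7; 7 enters row 1 and ejects 4. So w(5) = 4. P is now [[1, 2, 7], [8]].
Step i=4: Q has 4 at row 1, column 3; remove that cell from P, ejecting 7. So w(4) = 7. P is now [[1, 2], [8]].
Step i=3: Q has 3 at row 2, column 1; remove 8 from row 2 of P and reverse-bump: 8 enters row 1 and ejects 2. So w(3) = 2. P is now [[1, 8]].
Step i=2: Q has 2 at row 1, column 2; remove that cell from P, ejecting 8. So w(2) = 8. P is now [[1]].
Step i=1: Q has 1 at row 1, column 1; remove that cell from P, ejecting 1. So w(1) = 1. P is now [].

So w = 1 8 2 7 4 3 5 6.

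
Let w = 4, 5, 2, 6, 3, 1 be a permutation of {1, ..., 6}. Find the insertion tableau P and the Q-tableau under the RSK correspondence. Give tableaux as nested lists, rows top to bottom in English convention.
P = [[1, 3, 6], [2, 5], [4]], Q = [[1, 2, 4], [3, 5], [6]]

Insert each entry of the permutation into P by Schensted row insertion, recording in Q the position of each new cell.

Insert 4: appended to row 1. P = [[4]].
Insert 5: appended to row 1. P = [[4, 5]].
Insert 2: 2 bumps 4 from row 1; 4 starts row 2. P = [[2, 5], [4]].
Insert 6: appended to row 1. P = [[2, 5, 6], [4]].
Insert 3: 3 bumps 5 from row 1; 5 appends to row 2. P = [[2, 3, 6], [4, 5]].
Insert 1: 1 bumps 2 from row 1; 2 bumps 4 from row 2; 4 starts row 3. P = [[1, 3, 6], [2, 5], [4]].

So P = [[1, 3, 6], [2, 5], [4]], Q = [[1, 2, 4], [3, 5], [6]].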